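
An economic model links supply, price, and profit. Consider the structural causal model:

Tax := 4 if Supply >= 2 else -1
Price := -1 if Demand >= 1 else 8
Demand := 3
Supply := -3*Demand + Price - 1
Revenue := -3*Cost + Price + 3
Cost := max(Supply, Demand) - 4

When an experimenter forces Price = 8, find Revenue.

14

do(Price=8) replaces the equation Price := -1 if Demand >= 1 else 8 with the constant Price = 8.
Supply = -3*Demand + Price - 1  [with Demand=3, Price=8]  = -2
Cost = max(Supply, Demand) - 4  [with Supply=-2, Demand=3]  = -1
Revenue = -3*Cost + Price + 3  [with Cost=-1, Price=8]  = 14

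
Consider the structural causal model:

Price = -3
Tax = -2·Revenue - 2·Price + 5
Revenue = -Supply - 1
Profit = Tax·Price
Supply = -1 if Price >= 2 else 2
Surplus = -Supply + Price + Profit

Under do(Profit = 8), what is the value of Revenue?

do(Profit=8) replaces the equation Profit = Tax·Price with the constant Profit = 8.
Revenue is not downstream of the intervention, so its value is determined by the original equations.
Supply = -1 if Price >= 2 else 2  [with Price=-3]  = 2
Revenue = -Supply - 1  [with Supply=2]  = -3

-3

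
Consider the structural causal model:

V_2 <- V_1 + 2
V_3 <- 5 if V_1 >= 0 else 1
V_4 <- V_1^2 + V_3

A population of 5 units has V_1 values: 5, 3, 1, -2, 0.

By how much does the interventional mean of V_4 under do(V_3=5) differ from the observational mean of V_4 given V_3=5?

-0.95

The intervention sets V_3=5 in all 5 units regardless of V_1. Recomputing V_4 per unit gives 30, 14, 6, 9, 5; average 12.8.
E[V_4|V_3=5] averages over only the 4 units with V_3=5 (V_1 = 5, 3, 1, 0): V_4 = 30, 14, 6, 5, mean 13.75.
Difference = 12.8 − 13.75 = -0.95.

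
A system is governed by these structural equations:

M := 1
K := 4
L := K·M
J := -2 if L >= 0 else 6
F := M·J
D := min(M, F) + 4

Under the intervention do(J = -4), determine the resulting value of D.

Under do(J=-4), the mechanism J := -2 if L >= 0 else 6 is discarded; J is fixed at -4.
F = M·J  [with M=1, J=-4]  = -4
D = min(M, F) + 4  [with M=1, F=-4]  = 0

0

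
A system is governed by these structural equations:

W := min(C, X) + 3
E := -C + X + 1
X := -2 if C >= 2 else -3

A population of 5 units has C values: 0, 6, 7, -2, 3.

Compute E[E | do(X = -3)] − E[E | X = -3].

-3.8

The intervention sets X=-3 in all 5 units regardless of C. Recomputing E per unit gives -2, -8, -9, 0, -5; average -4.8.
Observing X=-3 restricts to units where X's equation naturally yields -3: C ∈ {0, -2}. In that subpopulation E = -2, 0, mean -1.
Difference = -4.8 − (-1) = -3.8.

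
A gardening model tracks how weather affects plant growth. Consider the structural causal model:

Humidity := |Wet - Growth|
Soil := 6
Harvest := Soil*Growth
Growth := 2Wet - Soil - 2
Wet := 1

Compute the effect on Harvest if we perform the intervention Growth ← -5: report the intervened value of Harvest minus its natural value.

do(Growth=-5) replaces the equation Growth := 2Wet - Soil - 2 with the constant Growth = -5.
Harvest = Soil*Growth  [with Soil=6, Growth=-5]  = -30
Without intervention: Growth = 2Wet - Soil - 2  [with Wet=1, Soil=6]  = -6; Harvest = Soil*Growth  [with Soil=6, Growth=-6]  = -36.
Change = -30 − (-36) = 6.

6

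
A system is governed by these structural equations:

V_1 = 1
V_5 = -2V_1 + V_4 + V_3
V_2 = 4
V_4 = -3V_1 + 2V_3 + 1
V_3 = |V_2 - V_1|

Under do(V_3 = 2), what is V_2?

Under do(V_3=2), the mechanism V_3 = |V_2 - V_1| is discarded; V_3 is fixed at 2.
Since V_2 is not a descendant of the intervened variable, it is unaffected.

4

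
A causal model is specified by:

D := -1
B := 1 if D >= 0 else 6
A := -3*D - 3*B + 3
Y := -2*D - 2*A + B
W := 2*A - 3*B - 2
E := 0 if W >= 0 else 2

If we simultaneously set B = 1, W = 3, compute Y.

-3

The joint intervention fixes B = 1, W = 3, removing each variable's own equation.
A = -3*D - 3*B + 3  [with D=-1, B=1]  = 3
Y = -2*D - 2*A + B  [with D=-1, A=3, B=1]  = -3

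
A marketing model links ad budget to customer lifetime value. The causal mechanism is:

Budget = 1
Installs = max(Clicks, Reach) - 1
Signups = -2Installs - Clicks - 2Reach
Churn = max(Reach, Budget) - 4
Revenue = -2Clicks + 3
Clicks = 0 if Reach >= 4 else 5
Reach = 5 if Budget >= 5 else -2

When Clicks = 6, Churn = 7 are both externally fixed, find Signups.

-12

The joint intervention fixes Clicks = 6, Churn = 7, removing each variable's own equation.
Reach = 5 if Budget >= 5 else -2  [with Budget=1]  = -2
Installs = max(Clicks, Reach) - 1  [with Clicks=6, Reach=-2]  = 5
Signups = -2Installs - Clicks - 2Reach  [with Installs=5, Clicks=6, Reach=-2]  = -12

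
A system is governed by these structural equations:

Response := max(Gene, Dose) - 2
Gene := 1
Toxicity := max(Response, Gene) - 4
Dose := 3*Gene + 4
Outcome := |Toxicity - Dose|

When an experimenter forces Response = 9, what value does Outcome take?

do(Response=9) replaces the equation Response := max(Gene, Dose) - 2 with the constant Response = 9.
Dose = 3*Gene + 4  [with Gene=1]  = 7
Toxicity = max(Response, Gene) - 4  [with Response=9, Gene=1]  = 5
Outcome = |Toxicity - Dose|  [with Toxicity=5, Dose=7]  = 2

2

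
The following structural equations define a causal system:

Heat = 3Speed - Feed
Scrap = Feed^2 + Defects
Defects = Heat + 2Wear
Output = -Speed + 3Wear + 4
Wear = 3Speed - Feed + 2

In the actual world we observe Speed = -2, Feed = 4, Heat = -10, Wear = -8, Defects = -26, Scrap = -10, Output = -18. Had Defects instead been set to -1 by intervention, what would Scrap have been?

15

The intervention breaks the incoming arrows to Defects: Defects = Heat + 2Wear no longer applies, and Defects = -1.
Scrap = Feed^2 + Defects  [with Feed=4, Defects=-1]  = 15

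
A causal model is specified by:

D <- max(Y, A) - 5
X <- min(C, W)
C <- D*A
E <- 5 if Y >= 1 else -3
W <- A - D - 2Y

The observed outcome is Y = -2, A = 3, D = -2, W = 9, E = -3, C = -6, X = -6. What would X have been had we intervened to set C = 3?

3

Intervening sets C = 3 and removes its equation (C <- D*A).
D = max(Y, A) - 5  [with Y=-2, A=3]  = -2
W = A - D - 2Y  [with A=3, D=-2, Y=-2]  = 9
X = min(C, W)  [with C=3, W=9]  = 3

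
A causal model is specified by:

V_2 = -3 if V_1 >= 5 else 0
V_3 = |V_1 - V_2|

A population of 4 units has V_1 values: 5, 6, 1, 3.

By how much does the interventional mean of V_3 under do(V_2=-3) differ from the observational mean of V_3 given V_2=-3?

The intervention sets V_2=-3 in all 4 units regardless of V_1. Recomputing V_3 per unit gives 8, 9, 4, 6; average 6.75.
E[V_3|V_2=-3] averages over only the 2 units with V_2=-3 (V_1 = 5, 6): V_3 = 8, 9, mean 8.5.
Difference = 6.75 − 8.5 = -1.75.

-1.75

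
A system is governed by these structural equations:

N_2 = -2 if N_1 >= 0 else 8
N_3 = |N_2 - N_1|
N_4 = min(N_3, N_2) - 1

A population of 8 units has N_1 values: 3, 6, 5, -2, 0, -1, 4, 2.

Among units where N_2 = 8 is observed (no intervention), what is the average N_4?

Observing N_2=8 restricts to units where N_2's equation naturally yields 8: N_1 ∈ {-2, -1}. In that subpopulation N_4 = 7, 7, mean 7.

7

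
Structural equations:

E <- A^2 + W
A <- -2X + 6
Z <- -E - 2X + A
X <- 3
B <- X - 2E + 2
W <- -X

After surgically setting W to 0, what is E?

Under do(W=0), the mechanism W <- -X is discarded; W is fixed at 0.
A = -2X + 6  [with X=3]  = 0
E = A^2 + W  [with A=0, W=0]  = 0

0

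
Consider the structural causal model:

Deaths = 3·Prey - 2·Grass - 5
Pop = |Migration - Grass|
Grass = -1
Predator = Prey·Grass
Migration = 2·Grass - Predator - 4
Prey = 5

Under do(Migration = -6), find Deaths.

12

The intervention breaks the incoming arrows to Migration: Migration = 2·Grass - Predator - 4 no longer applies, and Migration = -6.
Since Deaths is not a descendant of the intervened variable, it is unaffected.
Deaths = 3·Prey - 2·Grass - 5  [with Prey=5, Grass=-1]  = 12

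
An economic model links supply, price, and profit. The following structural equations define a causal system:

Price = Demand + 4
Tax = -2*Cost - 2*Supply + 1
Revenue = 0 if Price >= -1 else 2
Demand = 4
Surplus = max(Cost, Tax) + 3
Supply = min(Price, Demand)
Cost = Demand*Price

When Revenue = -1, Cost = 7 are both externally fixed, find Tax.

-21

Setting Revenue = -1, Cost = 7 by intervention discards those variables' equations.
Price = Demand + 4  [with Demand=4]  = 8
Supply = min(Price, Demand)  [with Price=8, Demand=4]  = 4
Tax = -2*Cost - 2*Supply + 1  [with Cost=7, Supply=4]  = -21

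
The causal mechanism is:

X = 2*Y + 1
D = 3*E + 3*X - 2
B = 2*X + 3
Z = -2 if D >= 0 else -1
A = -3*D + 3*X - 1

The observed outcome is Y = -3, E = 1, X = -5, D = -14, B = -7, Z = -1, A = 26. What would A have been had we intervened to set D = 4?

-28

The intervention breaks the incoming arrows to D: D = 3*E + 3*X - 2 no longer applies, and D = 4.
X = 2*Y + 1  [with Y=-3]  = -5
A = -3*D + 3*X - 1  [with D=4, X=-5]  = -28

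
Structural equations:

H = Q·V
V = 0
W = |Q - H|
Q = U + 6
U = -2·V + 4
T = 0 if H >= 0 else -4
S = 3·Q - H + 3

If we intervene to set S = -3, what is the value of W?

The intervention breaks the incoming arrows to S: S = 3·Q - H + 3 no longer applies, and S = -3.
Since W is not a descendant of the intervened variable, it is unaffected.
U = -2·V + 4  [with V=0]  = 4
Q = U + 6  [with U=4]  = 10
H = Q·V  [with Q=10, V=0]  = 0
W = |Q - H|  [with Q=10, H=0]  = 10

10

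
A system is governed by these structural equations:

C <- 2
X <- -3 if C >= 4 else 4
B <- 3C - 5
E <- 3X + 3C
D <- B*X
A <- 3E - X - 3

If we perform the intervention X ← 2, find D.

2

do(X=2) replaces the equation X <- -3 if C >= 4 else 4 with the constant X = 2.
B = 3C - 5  [with C=2]  = 1
D = B*X  [with B=1, X=2]  = 2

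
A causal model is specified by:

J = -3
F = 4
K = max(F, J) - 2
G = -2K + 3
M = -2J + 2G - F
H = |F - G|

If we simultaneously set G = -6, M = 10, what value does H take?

10

The joint intervention fixes G = -6, M = 10, removing each variable's own equation.
H = |F - G|  [with F=4, G=-6]  = 10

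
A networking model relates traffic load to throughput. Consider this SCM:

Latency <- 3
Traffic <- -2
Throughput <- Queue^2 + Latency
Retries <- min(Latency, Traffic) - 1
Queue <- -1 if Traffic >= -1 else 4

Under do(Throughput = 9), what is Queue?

do(Throughput=9) replaces the equation Throughput <- Queue^2 + Latency with the constant Throughput = 9.
Queue is not downstream of the intervention, so its value is determined by the original equations.
Queue = -1 if Traffic >= -1 else 4  [with Traffic=-2]  = 4

4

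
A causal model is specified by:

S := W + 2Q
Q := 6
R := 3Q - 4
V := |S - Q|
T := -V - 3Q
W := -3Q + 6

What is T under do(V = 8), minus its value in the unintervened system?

-2

Intervening sets V = 8 and removes its equation (V := |S - Q|).
T = -V - 3Q  [with V=8, Q=6]  = -26
Without intervention: W = -3Q + 6  [with Q=6]  = -12; S = W + 2Q  [with W=-12, Q=6]  = 0; V = |S - Q|  [with S=0, Q=6]  = 6; T = -V - 3Q  [with V=6, Q=6]  = -24.
Change = -26 − (-24) = -2.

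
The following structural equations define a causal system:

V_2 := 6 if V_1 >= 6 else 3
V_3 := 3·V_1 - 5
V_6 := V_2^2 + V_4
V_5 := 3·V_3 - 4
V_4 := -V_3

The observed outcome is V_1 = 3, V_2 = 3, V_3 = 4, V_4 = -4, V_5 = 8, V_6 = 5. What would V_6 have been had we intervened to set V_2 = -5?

Under do(V_2=-5), the mechanism V_2 := 6 if V_1 >= 6 else 3 is discarded; V_2 is fixed at -5.
V_3 = 3·V_1 - 5  [with V_1=3]  = 4
V_4 = -V_3  [with V_3=4]  = -4
V_6 = V_2^2 + V_4  [with V_2=-5, V_4=-4]  = 21

21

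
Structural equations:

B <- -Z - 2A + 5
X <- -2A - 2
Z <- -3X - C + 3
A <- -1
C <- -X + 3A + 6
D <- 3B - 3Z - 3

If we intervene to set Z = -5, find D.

Under do(Z=-5), the mechanism Z <- -3X - C + 3 is discarded; Z is fixed at -5.
B = -Z - 2A + 5  [with Z=-5, A=-1]  = 12
D = 3B - 3Z - 3  [with B=12, Z=-5]  = 48

48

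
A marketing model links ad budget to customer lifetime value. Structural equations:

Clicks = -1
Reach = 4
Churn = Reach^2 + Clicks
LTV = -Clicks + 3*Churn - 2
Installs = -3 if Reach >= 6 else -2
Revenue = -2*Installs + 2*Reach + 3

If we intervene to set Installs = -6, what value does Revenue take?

do(Installs=-6) replaces the equation Installs = -3 if Reach >= 6 else -2 with the constant Installs = -6.
Revenue = -2*Installs + 2*Reach + 3  [with Installs=-6, Reach=4]  = 23

23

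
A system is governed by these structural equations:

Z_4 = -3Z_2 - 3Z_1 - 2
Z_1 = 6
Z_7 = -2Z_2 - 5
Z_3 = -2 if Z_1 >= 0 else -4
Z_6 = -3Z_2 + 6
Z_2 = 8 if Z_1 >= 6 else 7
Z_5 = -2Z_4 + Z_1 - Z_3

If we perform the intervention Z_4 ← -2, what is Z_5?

Intervening sets Z_4 = -2 and removes its equation (Z_4 = -3Z_2 - 3Z_1 - 2).
Z_3 = -2 if Z_1 >= 0 else -4  [with Z_1=6]  = -2
Z_5 = -2Z_4 + Z_1 - Z_3  [with Z_4=-2, Z_1=6, Z_3=-2]  = 12

12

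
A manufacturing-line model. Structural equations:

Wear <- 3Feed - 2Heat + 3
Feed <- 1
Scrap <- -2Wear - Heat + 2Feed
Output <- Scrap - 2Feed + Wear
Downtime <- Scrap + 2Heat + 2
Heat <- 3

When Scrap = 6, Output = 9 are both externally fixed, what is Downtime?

The joint intervention fixes Scrap = 6, Output = 9, removing each variable's own equation.
Downtime = Scrap + 2Heat + 2  [with Scrap=6, Heat=3]  = 14

14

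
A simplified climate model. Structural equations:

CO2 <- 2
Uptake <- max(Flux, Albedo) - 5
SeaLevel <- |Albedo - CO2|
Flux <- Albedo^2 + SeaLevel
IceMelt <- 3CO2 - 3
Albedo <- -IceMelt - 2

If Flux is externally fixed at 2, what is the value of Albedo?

do(Flux=2) replaces the equation Flux <- Albedo^2 + SeaLevel with the constant Flux = 2.
Albedo is not downstream of the intervention, so its value is determined by the original equations.
IceMelt = 3CO2 - 3  [with CO2=2]  = 3
Albedo = -IceMelt - 2  [with IceMelt=3]  = -5

-5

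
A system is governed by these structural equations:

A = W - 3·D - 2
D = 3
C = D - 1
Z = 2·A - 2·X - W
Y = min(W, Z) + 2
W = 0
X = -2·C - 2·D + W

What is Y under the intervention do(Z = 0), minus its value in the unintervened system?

Intervening sets Z = 0 and removes its equation (Z = 2·A - 2·X - W).
Y = min(W, Z) + 2  [with W=0, Z=0]  = 2
Without intervention: C = D - 1  [with D=3]  = 2; X = -2·C - 2·D + W  [with C=2, D=3, W=0]  = -10; A = W - 3·D - 2  [with W=0, D=3]  = -11; Z = 2·A - 2·X - W  [with A=-11, X=-10, W=0]  = -2; Y = min(W, Z) + 2  [with W=0, Z=-2]  = 0.
Change = 2 − 0 = 2.

2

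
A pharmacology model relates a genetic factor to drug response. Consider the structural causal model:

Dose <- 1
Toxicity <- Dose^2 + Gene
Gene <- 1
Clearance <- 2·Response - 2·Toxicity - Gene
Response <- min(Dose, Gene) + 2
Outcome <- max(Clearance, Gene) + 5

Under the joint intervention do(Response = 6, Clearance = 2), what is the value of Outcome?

Setting Response = 6, Clearance = 2 by intervention discards those variables' equations.
Outcome = max(Clearance, Gene) + 5  [with Clearance=2, Gene=1]  = 7

7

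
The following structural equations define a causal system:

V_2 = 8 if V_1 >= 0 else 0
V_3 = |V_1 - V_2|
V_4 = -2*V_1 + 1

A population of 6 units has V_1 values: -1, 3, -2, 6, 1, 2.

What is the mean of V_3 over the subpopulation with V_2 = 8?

Conditioning on V_2=8 selects the 4 unit(s) with V_1 ∈ {3, 6, 1, 2}. Their V_3 values: 5, 2, 7, 6. Mean = 5.

5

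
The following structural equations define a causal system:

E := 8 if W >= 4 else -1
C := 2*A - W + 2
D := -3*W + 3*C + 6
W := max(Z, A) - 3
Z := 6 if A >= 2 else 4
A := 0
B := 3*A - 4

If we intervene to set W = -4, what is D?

The intervention breaks the incoming arrows to W: W := max(Z, A) - 3 no longer applies, and W = -4.
C = 2*A - W + 2  [with A=0, W=-4]  = 6
D = -3*W + 3*C + 6  [with W=-4, C=6]  = 36

36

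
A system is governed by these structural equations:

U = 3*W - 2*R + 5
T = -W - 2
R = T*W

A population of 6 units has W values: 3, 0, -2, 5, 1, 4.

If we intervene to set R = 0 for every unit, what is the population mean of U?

10.5

Under do(R=0), R's equation is replaced by R=0 for every unit. Per-unit U: 14, 5, -1, 20, 8, 17. Mean = 10.5.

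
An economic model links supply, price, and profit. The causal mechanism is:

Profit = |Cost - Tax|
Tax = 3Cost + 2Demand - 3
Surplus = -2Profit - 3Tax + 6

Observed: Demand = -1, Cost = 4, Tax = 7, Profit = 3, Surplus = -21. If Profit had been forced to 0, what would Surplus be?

-15

Intervening sets Profit = 0 and removes its equation (Profit = |Cost - Tax|).
Tax = 3Cost + 2Demand - 3  [with Cost=4, Demand=-1]  = 7
Surplus = -2Profit - 3Tax + 6  [with Profit=0, Tax=7]  = -15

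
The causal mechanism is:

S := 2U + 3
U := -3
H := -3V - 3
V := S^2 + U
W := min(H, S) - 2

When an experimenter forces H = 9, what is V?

Under do(H=9), the mechanism H := -3V - 3 is discarded; H is fixed at 9.
Since V is not a descendant of the intervened variable, it is unaffected.
S = 2U + 3  [with U=-3]  = -3
V = S^2 + U  [with S=-3, U=-3]  = 6

6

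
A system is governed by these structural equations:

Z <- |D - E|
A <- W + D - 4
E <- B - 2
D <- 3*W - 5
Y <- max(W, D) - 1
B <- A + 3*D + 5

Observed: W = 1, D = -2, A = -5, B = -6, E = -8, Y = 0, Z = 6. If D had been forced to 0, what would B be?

Under do(D=0), the mechanism D <- 3*W - 5 is discarded; D is fixed at 0.
A = W + D - 4  [with W=1, D=0]  = -3
B = A + 3*D + 5  [with A=-3, D=0]  = 2

2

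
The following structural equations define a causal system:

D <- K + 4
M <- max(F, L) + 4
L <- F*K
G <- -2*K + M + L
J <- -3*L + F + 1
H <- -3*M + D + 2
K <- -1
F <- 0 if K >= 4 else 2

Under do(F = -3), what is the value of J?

Under do(F=-3), the mechanism F <- 0 if K >= 4 else 2 is discarded; F is fixed at -3.
L = F*K  [with F=-3, K=-1]  = 3
J = -3*L + F + 1  [with L=3, F=-3]  = -11

-11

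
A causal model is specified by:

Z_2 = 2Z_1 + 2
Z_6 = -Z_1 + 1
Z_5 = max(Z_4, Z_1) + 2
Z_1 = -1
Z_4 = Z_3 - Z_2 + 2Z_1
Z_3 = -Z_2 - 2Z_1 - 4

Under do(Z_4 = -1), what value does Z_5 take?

Intervening sets Z_4 = -1 and removes its equation (Z_4 = Z_3 - Z_2 + 2Z_1).
Z_5 = max(Z_4, Z_1) + 2  [with Z_4=-1, Z_1=-1]  = 1

1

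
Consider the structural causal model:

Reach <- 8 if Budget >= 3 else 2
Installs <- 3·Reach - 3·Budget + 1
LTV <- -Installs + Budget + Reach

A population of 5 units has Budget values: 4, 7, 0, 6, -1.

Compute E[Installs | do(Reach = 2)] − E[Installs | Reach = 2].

-11.1

The intervention sets Reach=2 in all 5 units regardless of Budget. Recomputing Installs per unit gives -5, -14, 7, -11, 10; average -2.6.
Conditioning on Reach=2 selects the 2 unit(s) with Budget ∈ {0, -1}. Their Installs values: 7, 10. Mean = 8.5.
Difference = -2.6 − 8.5 = -11.1.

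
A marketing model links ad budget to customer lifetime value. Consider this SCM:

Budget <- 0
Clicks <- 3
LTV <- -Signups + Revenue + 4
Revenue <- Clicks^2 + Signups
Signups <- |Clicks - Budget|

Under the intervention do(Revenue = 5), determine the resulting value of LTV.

Intervening sets Revenue = 5 and removes its equation (Revenue <- Clicks^2 + Signups).
Signups = |Clicks - Budget|  [with Clicks=3, Budget=0]  = 3
LTV = -Signups + Revenue + 4  [with Signups=3, Revenue=5]  = 6

6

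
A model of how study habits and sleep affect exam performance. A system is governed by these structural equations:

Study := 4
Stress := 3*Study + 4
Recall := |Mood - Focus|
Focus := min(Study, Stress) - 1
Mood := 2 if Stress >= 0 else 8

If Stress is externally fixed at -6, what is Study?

4

Under do(Stress=-6), the mechanism Stress := 3*Study + 4 is discarded; Stress is fixed at -6.
Study is not downstream of the intervention, so its value is determined by the original equations.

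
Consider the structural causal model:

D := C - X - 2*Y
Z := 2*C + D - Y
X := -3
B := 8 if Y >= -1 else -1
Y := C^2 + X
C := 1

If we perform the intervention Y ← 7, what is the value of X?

-3

Under do(Y=7), the mechanism Y := C^2 + X is discarded; Y is fixed at 7.
Since X is not a descendant of the intervened variable, it is unaffected.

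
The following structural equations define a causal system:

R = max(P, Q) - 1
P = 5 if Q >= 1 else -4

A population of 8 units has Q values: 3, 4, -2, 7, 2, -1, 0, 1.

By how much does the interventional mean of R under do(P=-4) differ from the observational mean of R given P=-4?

Every unit gets P=-4 under the intervention. R values become 2, 3, -3, 6, 1, -2, -1, 0; E[R|do(P=-4)] = 0.75.
Observing P=-4 restricts to units where P's equation naturally yields -4: Q ∈ {-2, -1, 0}. In that subpopulation R = -3, -2, -1, mean -2.
Difference = 0.75 − (-2) = 2.75.

2.75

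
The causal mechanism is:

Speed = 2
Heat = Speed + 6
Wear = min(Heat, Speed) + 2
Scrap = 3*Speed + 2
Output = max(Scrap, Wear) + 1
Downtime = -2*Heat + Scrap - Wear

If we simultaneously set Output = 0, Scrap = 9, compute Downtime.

-11

Setting Output = 0, Scrap = 9 by intervention discards those variables' equations.
Heat = Speed + 6  [with Speed=2]  = 8
Wear = min(Heat, Speed) + 2  [with Heat=8, Speed=2]  = 4
Downtime = -2*Heat + Scrap - Wear  [with Heat=8, Scrap=9, Wear=4]  = -11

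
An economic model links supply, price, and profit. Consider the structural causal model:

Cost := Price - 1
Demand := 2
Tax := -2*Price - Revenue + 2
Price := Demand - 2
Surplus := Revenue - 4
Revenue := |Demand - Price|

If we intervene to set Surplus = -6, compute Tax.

0

do(Surplus=-6) replaces the equation Surplus := Revenue - 4 with the constant Surplus = -6.
Since Tax is not a descendant of the intervened variable, it is unaffected.
Price = Demand - 2  [with Demand=2]  = 0
Revenue = |Demand - Price|  [with Demand=2, Price=0]  = 2
Tax = -2*Price - Revenue + 2  [with Price=0, Revenue=2]  = 0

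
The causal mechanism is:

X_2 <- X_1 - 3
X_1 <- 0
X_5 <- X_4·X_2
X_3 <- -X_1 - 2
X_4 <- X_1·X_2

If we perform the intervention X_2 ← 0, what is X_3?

-2

The intervention breaks the incoming arrows to X_2: X_2 <- X_1 - 3 no longer applies, and X_2 = 0.
Since X_3 is not a descendant of the intervened variable, it is unaffected.
X_3 = -X_1 - 2  [with X_1=0]  = -2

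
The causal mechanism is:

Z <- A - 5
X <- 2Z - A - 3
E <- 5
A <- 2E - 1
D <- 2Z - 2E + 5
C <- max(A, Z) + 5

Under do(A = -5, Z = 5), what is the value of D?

5

Under do(A = -5, Z = 5), each intervened variable's structural equation is replaced by its fixed value.
D = 2Z - 2E + 5  [with Z=5, E=5]  = 5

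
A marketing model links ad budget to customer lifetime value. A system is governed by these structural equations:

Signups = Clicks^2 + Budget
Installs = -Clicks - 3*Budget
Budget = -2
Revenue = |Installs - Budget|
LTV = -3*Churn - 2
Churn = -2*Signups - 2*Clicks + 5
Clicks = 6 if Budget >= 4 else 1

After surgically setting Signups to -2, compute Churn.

7

Intervening sets Signups = -2 and removes its equation (Signups = Clicks^2 + Budget).
Clicks = 6 if Budget >= 4 else 1  [with Budget=-2]  = 1
Churn = -2*Signups - 2*Clicks + 5  [with Signups=-2, Clicks=1]  = 7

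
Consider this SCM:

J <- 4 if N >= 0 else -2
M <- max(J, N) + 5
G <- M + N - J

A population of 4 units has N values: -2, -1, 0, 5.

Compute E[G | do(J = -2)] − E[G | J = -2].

do(J=-2) breaks J's dependence on N. With J=-2 fixed, G across the units is 3, 5, 7, 17, mean 8.
E[G|J=-2] averages over only the 2 units with J=-2 (N = -2, -1): G = 3, 5, mean 4.
Difference = 8 − 4 = 4.

4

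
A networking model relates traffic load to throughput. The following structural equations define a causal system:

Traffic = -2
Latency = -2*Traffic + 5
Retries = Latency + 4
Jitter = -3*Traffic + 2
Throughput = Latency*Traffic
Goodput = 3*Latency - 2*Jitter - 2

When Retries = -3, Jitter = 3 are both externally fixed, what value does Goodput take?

Setting Retries = -3, Jitter = 3 by intervention discards those variables' equations.
Latency = -2*Traffic + 5  [with Traffic=-2]  = 9
Goodput = 3*Latency - 2*Jitter - 2  [with Latency=9, Jitter=3]  = 19

19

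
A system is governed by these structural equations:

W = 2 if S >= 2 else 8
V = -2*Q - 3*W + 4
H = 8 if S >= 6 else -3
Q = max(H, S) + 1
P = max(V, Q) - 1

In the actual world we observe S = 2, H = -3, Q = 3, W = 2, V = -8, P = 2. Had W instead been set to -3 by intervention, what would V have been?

7

Intervening sets W = -3 and removes its equation (W = 2 if S >= 2 else 8).
H = 8 if S >= 6 else -3  [with S=2]  = -3
Q = max(H, S) + 1  [with H=-3, S=2]  = 3
V = -2*Q - 3*W + 4  [with Q=3, W=-3]  = 7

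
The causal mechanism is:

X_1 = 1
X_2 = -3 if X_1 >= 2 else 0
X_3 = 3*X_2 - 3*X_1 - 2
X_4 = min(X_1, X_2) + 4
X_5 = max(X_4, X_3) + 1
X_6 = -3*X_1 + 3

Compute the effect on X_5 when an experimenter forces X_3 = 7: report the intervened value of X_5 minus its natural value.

do(X_3=7) replaces the equation X_3 = 3*X_2 - 3*X_1 - 2 with the constant X_3 = 7.
X_2 = -3 if X_1 >= 2 else 0  [with X_1=1]  = 0
X_4 = min(X_1, X_2) + 4  [with X_1=1, X_2=0]  = 4
X_5 = max(X_4, X_3) + 1  [with X_4=4, X_3=7]  = 8
Without intervention: X_2 = -3 if X_1 >= 2 else 0  [with X_1=1]  = 0; X_3 = 3*X_2 - 3*X_1 - 2  [with X_2=0, X_1=1]  = -5; X_4 = min(X_1, X_2) + 4  [with X_1=1, X_2=0]  = 4; X_5 = max(X_4, X_3) + 1  [with X_4=4, X_3=-5]  = 5.
Change = 8 − 5 = 3.

3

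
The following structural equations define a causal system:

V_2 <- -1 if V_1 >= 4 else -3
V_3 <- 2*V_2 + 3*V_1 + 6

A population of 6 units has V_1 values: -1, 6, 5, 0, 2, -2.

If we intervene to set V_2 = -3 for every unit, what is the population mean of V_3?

Under do(V_2=-3), V_2's equation is replaced by V_2=-3 for every unit. Per-unit V_3: -3, 18, 15, 0, 6, -6. Mean = 5.

5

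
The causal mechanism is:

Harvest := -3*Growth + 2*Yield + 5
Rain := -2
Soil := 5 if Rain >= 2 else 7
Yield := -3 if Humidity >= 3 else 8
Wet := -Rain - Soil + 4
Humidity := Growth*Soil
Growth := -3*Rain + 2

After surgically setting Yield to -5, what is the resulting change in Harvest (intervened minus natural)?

Intervening sets Yield = -5 and removes its equation (Yield := -3 if Humidity >= 3 else 8).
Growth = -3*Rain + 2  [with Rain=-2]  = 8
Harvest = -3*Growth + 2*Yield + 5  [with Growth=8, Yield=-5]  = -29
Without intervention: Soil = 5 if Rain >= 2 else 7  [with Rain=-2]  = 7; Growth = -3*Rain + 2  [with Rain=-2]  = 8; Humidity = Growth*Soil  [with Growth=8, Soil=7]  = 56; Yield = -3 if Humidity >= 3 else 8  [with Humidity=56]  = -3; Harvest = -3*Growth + 2*Yield + 5  [with Growth=8, Yield=-3]  = -25.
Change = -29 − (-25) = -4.

-4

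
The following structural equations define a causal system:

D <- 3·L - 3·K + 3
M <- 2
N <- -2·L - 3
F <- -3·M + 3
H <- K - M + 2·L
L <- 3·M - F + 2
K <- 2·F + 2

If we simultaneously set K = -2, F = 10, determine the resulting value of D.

3

The joint intervention fixes K = -2, F = 10, removing each variable's own equation.
L = 3·M - F + 2  [with M=2, F=10]  = -2
D = 3·L - 3·K + 3  [with L=-2, K=-2]  = 3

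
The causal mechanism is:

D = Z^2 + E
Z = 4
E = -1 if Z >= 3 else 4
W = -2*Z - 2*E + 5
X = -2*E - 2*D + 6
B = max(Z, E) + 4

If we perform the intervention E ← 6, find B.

10

Under do(E=6), the mechanism E = -1 if Z >= 3 else 4 is discarded; E is fixed at 6.
B = max(Z, E) + 4  [with Z=4, E=6]  = 10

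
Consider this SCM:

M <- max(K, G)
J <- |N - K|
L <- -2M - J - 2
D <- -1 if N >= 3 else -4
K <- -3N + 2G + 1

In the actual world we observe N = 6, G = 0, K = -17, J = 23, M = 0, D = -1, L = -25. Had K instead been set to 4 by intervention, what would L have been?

-12

The intervention breaks the incoming arrows to K: K <- -3N + 2G + 1 no longer applies, and K = 4.
J = |N - K|  [with N=6, K=4]  = 2
M = max(K, G)  [with K=4, G=0]  = 4
L = -2M - J - 2  [with M=4, J=2]  = -12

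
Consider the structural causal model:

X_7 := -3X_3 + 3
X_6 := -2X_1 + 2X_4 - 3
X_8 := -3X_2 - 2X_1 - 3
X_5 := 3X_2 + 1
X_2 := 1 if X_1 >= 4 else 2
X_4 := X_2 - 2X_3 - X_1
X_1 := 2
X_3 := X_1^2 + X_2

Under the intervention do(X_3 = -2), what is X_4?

The intervention breaks the incoming arrows to X_3: X_3 := X_1^2 + X_2 no longer applies, and X_3 = -2.
X_2 = 1 if X_1 >= 4 else 2  [with X_1=2]  = 2
X_4 = X_2 - 2X_3 - X_1  [with X_2=2, X_3=-2, X_1=2]  = 4

4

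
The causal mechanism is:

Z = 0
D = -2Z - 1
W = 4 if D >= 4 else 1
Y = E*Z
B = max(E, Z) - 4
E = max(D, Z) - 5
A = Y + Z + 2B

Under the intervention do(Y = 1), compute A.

-7

Under do(Y=1), the mechanism Y = E*Z is discarded; Y is fixed at 1.
D = -2Z - 1  [with Z=0]  = -1
E = max(D, Z) - 5  [with D=-1, Z=0]  = -5
B = max(E, Z) - 4  [with E=-5, Z=0]  = -4
A = Y + Z + 2B  [with Y=1, Z=0, B=-4]  = -7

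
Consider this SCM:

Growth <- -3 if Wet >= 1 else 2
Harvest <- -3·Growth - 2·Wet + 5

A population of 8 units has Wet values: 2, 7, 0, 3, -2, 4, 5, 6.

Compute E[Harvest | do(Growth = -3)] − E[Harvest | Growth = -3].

2.75

Under do(Growth=-3), Growth's equation is replaced by Growth=-3 for every unit. Per-unit Harvest: 10, 0, 14, 8, 18, 6, 4, 2. Mean = 7.75.
E[Harvest|Growth=-3] averages over only the 6 units with Growth=-3 (Wet = 2, 7, 3, 4, 5, 6): Harvest = 10, 0, 8, 6, 4, 2, mean 5.
Difference = 7.75 − 5 = 2.75.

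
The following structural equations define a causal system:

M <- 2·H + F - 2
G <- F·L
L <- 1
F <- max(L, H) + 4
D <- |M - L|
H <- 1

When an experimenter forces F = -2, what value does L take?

Under do(F=-2), the mechanism F <- max(L, H) + 4 is discarded; F is fixed at -2.
Since L is not a descendant of the intervened variable, it is unaffected.

1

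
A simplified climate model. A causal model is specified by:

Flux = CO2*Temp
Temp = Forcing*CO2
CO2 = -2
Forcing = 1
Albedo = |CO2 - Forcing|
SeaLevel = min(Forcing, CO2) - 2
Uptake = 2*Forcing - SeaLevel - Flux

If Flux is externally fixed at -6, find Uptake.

Intervening sets Flux = -6 and removes its equation (Flux = CO2*Temp).
SeaLevel = min(Forcing, CO2) - 2  [with Forcing=1, CO2=-2]  = -4
Uptake = 2*Forcing - SeaLevel - Flux  [with Forcing=1, SeaLevel=-4, Flux=-6]  = 12

12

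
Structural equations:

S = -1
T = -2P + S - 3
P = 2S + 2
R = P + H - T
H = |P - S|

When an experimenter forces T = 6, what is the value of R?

-5

Intervening sets T = 6 and removes its equation (T = -2P + S - 3).
P = 2S + 2  [with S=-1]  = 0
H = |P - S|  [with P=0, S=-1]  = 1
R = P + H - T  [with P=0, H=1, T=6]  = -5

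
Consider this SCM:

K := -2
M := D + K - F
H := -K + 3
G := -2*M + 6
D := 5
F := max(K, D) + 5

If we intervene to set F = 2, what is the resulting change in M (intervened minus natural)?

8

The intervention breaks the incoming arrows to F: F := max(K, D) + 5 no longer applies, and F = 2.
M = D + K - F  [with D=5, K=-2, F=2]  = 1
Without intervention: F = max(K, D) + 5  [with K=-2, D=5]  = 10; M = D + K - F  [with D=5, K=-2, F=10]  = -7.
Change = 1 − (-7) = 8.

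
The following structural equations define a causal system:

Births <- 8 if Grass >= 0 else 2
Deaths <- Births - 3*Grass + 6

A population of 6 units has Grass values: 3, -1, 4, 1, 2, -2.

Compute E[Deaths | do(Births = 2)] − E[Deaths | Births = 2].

Under do(Births=2), Births's equation is replaced by Births=2 for every unit. Per-unit Deaths: -1, 11, -4, 5, 2, 14. Mean = 4.5.
E[Deaths|Births=2] averages over only the 2 units with Births=2 (Grass = -1, -2): Deaths = 11, 14, mean 12.5.
Difference = 4.5 − 12.5 = -8.

-8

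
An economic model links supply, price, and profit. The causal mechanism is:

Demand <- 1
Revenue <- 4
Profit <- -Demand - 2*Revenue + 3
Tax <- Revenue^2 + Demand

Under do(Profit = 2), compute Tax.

17

Under do(Profit=2), the mechanism Profit <- -Demand - 2*Revenue + 3 is discarded; Profit is fixed at 2.
Since Tax is not a descendant of the intervened variable, it is unaffected.
Tax = Revenue^2 + Demand  [with Revenue=4, Demand=1]  = 17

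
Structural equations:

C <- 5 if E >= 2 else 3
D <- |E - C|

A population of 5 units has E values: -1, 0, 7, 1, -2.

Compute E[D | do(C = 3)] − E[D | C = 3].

The intervention sets C=3 in all 5 units regardless of E. Recomputing D per unit gives 4, 3, 4, 2, 5; average 3.6.
Conditioning on C=3 selects the 4 unit(s) with E ∈ {-1, 0, 1, -2}. Their D values: 4, 3, 2, 5. Mean = 3.5.
Difference = 3.6 − 3.5 = 0.1.

0.1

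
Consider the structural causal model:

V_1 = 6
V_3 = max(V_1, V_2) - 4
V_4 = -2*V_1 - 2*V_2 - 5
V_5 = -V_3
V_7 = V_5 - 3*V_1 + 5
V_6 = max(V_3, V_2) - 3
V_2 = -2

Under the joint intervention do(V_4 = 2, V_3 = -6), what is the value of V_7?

-7

The joint intervention fixes V_4 = 2, V_3 = -6, removing each variable's own equation.
V_5 = -V_3  [with V_3=-6]  = 6
V_7 = V_5 - 3*V_1 + 5  [with V_5=6, V_1=6]  = -7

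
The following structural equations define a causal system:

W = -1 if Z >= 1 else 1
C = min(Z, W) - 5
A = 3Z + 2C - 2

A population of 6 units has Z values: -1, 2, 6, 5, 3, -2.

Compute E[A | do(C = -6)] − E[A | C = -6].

do(C=-6) breaks C's dependence on Z. With C=-6 fixed, A across the units is -17, -8, 4, 1, -5, -20, mean -7.5.
E[A|C=-6] averages over only the 5 units with C=-6 (Z = -1, 2, 6, 5, 3): A = -17, -8, 4, 1, -5, mean -5.
Difference = -7.5 − (-5) = -2.5.

-2.5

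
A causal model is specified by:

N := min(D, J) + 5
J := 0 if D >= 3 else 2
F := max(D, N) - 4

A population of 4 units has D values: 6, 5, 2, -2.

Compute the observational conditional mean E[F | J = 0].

1.5

E[F|J=0] averages over only the 2 units with J=0 (D = 6, 5): F = 2, 1, mean 1.5.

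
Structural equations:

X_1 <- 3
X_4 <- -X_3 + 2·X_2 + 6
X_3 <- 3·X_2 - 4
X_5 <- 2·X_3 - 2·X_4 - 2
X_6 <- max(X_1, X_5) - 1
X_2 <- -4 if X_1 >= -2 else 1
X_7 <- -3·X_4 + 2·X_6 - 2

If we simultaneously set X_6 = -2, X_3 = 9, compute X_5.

Under do(X_6 = -2, X_3 = 9), each intervened variable's structural equation is replaced by its fixed value.
X_2 = -4 if X_1 >= -2 else 1  [with X_1=3]  = -4
X_4 = -X_3 + 2·X_2 + 6  [with X_3=9, X_2=-4]  = -11
X_5 = 2·X_3 - 2·X_4 - 2  [with X_3=9, X_4=-11]  = 38

38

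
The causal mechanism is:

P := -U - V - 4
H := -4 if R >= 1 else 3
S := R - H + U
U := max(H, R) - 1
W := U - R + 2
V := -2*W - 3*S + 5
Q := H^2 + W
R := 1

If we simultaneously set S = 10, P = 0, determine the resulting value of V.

Under do(S = 10, P = 0), each intervened variable's structural equation is replaced by its fixed value.
H = -4 if R >= 1 else 3  [with R=1]  = -4
U = max(H, R) - 1  [with H=-4, R=1]  = 0
W = U - R + 2  [with U=0, R=1]  = 1
V = -2*W - 3*S + 5  [with W=1, S=10]  = -27

-27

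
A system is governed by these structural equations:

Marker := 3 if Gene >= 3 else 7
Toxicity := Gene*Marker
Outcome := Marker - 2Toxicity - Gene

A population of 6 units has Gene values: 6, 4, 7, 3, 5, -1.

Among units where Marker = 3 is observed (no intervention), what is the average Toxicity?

E[Toxicity|Marker=3] averages over only the 5 units with Marker=3 (Gene = 6, 4, 7, 3, 5): Toxicity = 18, 12, 21, 9, 15, mean 15.

15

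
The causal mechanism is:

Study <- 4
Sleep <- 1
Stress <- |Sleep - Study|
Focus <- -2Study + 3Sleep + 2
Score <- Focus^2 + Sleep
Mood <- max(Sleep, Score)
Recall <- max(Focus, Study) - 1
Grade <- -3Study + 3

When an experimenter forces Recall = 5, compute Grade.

-9

do(Recall=5) replaces the equation Recall <- max(Focus, Study) - 1 with the constant Recall = 5.
Grade is not downstream of the intervention, so its value is determined by the original equations.
Grade = -3Study + 3  [with Study=4]  = -9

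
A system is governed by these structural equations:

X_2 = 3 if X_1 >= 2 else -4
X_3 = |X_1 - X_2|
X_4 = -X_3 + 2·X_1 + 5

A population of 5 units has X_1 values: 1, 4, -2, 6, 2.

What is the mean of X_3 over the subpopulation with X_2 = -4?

Conditioning on X_2=-4 selects the 2 unit(s) with X_1 ∈ {1, -2}. Their X_3 values: 5, 2. Mean = 3.5.

3.5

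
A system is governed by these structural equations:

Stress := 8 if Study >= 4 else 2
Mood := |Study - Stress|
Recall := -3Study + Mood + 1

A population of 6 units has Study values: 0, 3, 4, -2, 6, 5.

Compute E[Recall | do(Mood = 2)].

-5

do(Mood=2) breaks Mood's dependence on Study. With Mood=2 fixed, Recall across the units is 3, -6, -9, 9, -15, -12, mean -5.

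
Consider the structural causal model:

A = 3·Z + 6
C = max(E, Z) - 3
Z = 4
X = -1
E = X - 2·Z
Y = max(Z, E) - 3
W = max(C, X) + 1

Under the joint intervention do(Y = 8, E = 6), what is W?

4

Setting Y = 8, E = 6 by intervention discards those variables' equations.
C = max(E, Z) - 3  [with E=6, Z=4]  = 3
W = max(C, X) + 1  [with C=3, X=-1]  = 4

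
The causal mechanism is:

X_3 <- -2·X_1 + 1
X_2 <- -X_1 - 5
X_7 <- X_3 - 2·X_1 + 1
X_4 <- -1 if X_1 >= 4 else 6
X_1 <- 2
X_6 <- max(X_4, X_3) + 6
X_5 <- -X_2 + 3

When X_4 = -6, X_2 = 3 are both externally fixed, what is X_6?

The joint intervention fixes X_4 = -6, X_2 = 3, removing each variable's own equation.
X_3 = -2·X_1 + 1  [with X_1=2]  = -3
X_6 = max(X_4, X_3) + 6  [with X_4=-6, X_3=-3]  = 3

3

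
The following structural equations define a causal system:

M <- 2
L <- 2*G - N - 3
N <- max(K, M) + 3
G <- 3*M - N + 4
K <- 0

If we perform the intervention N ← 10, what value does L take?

do(N=10) replaces the equation N <- max(K, M) + 3 with the constant N = 10.
G = 3*M - N + 4  [with M=2, N=10]  = 0
L = 2*G - N - 3  [with G=0, N=10]  = -13

-13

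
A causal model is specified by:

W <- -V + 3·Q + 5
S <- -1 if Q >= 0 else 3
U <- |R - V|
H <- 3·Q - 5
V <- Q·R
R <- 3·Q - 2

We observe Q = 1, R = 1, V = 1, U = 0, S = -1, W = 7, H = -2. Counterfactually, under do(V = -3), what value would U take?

The intervention breaks the incoming arrows to V: V <- Q·R no longer applies, and V = -3.
R = 3·Q - 2  [with Q=1]  = 1
U = |R - V|  [with R=1, V=-3]  = 4

4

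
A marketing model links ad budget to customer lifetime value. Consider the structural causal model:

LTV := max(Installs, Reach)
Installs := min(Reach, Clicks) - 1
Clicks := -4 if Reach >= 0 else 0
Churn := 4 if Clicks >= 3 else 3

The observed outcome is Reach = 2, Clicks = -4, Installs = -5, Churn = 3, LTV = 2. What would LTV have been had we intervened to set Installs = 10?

10

do(Installs=10) replaces the equation Installs := min(Reach, Clicks) - 1 with the constant Installs = 10.
LTV = max(Installs, Reach)  [with Installs=10, Reach=2]  = 10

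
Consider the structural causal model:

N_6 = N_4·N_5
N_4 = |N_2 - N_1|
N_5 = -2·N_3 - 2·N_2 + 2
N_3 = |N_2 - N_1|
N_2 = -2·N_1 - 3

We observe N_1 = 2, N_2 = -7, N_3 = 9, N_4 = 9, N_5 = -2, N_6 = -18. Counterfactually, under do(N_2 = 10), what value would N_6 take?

Under do(N_2=10), the mechanism N_2 = -2·N_1 - 3 is discarded; N_2 is fixed at 10.
N_3 = |N_2 - N_1|  [with N_2=10, N_1=2]  = 8
N_4 = |N_2 - N_1|  [with N_2=10, N_1=2]  = 8
N_5 = -2·N_3 - 2·N_2 + 2  [with N_3=8, N_2=10]  = -34
N_6 = N_4·N_5  [with N_4=8, N_5=-34]  = -272

-272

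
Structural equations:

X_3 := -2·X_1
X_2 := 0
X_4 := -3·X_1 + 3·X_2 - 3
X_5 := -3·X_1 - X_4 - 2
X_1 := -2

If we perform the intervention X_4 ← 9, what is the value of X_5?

-5

Intervening sets X_4 = 9 and removes its equation (X_4 := -3·X_1 + 3·X_2 - 3).
X_5 = -3·X_1 - X_4 - 2  [with X_1=-2, X_4=9]  = -5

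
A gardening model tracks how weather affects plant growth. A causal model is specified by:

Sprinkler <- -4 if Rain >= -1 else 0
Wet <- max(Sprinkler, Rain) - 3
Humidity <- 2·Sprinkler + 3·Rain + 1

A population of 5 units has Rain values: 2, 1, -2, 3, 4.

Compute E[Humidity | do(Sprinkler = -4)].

do(Sprinkler=-4) breaks Sprinkler's dependence on Rain. With Sprinkler=-4 fixed, Humidity across the units is -1, -4, -13, 2, 5, mean -2.2.

-2.2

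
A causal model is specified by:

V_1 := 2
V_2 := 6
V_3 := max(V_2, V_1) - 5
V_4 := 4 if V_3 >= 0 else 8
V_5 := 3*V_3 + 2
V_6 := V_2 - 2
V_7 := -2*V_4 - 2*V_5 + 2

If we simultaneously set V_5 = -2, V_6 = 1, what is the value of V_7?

-2

Under do(V_5 = -2, V_6 = 1), each intervened variable's structural equation is replaced by its fixed value.
V_3 = max(V_2, V_1) - 5  [with V_2=6, V_1=2]  = 1
V_4 = 4 if V_3 >= 0 else 8  [with V_3=1]  = 4
V_7 = -2*V_4 - 2*V_5 + 2  [with V_4=4, V_5=-2]  = -2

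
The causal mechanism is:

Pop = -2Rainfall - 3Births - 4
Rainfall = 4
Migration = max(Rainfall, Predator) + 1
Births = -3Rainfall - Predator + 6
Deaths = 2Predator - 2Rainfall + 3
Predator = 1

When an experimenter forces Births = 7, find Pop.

The intervention breaks the incoming arrows to Births: Births = -3Rainfall - Predator + 6 no longer applies, and Births = 7.
Pop = -2Rainfall - 3Births - 4  [with Rainfall=4, Births=7]  = -33

-33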